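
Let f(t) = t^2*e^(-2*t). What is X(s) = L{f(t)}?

L{e^(-2t)} = 1/(s + 2).
Then apply L{t^2·g(t)} = (-1)^2 d^2/ds^2[G(s)] with G(s) = 1/(s + 2):
differentiating 2 times and applying the sign gives 2/(s + 2)^3.

X(s) = 2/(s + 2)^3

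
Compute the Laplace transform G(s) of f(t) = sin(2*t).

L{sin(2t)} = 2/(s^2 + 4).

G(s) = 2/(s^2 + 4)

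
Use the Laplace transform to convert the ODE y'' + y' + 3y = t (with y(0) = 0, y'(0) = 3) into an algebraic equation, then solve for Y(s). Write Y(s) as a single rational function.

Y(s) = (3*s^2 + 1)/(s^4 + s^3 + 3*s^2)

Laplace-transform each side.
With L{y''} = s^2 Y - s·y(0) - y'(0) and L{y'} = sY - y(0), with y(0) = 0, y'(0) = 3: the LHS transforms to (s^2 + s + 3)Y - (3).
The right side is L{t} = s^(-2).
So (s^2 + s + 3)Y = s^(-2) + (3).
Isolate Y and clear denominators.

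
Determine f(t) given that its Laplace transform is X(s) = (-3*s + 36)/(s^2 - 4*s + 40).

f(t) = 5*exp(2*t)*sin(6*t) - 3*exp(2*t)*cos(6*t)

Complete the square in the denominator: s^2 - 4*s + 40 = (s - 2)^2 + 6^2.
Split the numerator to match: -3*s + 36 = -3·(s - 2) + 5·6.
Invert each term: -3·(s - 2)/((s - 2)^2 + 36) ↔ -3e^(2t)cos(6t); 5·6/((s - 2)^2 + 36) ↔ 5e^(2t)sin(6t).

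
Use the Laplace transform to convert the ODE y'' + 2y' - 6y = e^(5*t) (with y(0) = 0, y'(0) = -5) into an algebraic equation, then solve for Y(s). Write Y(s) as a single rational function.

Y(s) = (-5*s + 26)/(s^3 - 3*s^2 - 16*s + 30)

Transform both sides with L{·}.
With L{y''} = s^2 Y - s·y(0) - y'(0) and L{y'} = sY - y(0), with y(0) = 0, y'(0) = -5: the LHS transforms to (s^2 + 2*s - 6)Y - (-5).
The right side is L{e^(5*t)} = 1/(s - 5).
So (s^2 + 2*s - 6)Y = 1/(s - 5) + (-5).
Isolate Y and clear denominators.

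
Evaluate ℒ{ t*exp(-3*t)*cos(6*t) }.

L{cos(6t)} = s/(s^2 + 36).
Multiplying by e^(-3t) shifts s → s + 3, so L{exp(-3*t)*cos(6*t)} = (s + 3)/((s + 3)^2 + 36).
Then apply L{t·g(t)} = -d/ds[G(s)] with G(s) = (s + 3)/((s + 3)^2 + 36):
differentiating 1 time and applying the sign gives (s - 3)*(s + 9)/(s^2 + 6*s + 45)^2.

(s - 3)*(s + 9)/(s^2 + 6*s + 45)^2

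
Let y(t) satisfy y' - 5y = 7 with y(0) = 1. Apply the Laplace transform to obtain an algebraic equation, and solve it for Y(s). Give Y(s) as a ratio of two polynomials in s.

Apply the Laplace transform to the equation.
Using L{y'} = sY - y(0) = sY - 1, the left side becomes (s - 5)Y - (1).
The right side is L{7} = 7/s.
So (s - 5)Y = 7/s + (1).
Divide through and combine into a single rational function.

Y(s) = (s + 7)/(s^2 - 5*s)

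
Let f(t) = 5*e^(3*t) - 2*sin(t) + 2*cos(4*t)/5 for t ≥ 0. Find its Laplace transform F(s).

F(s) = 2*s/(5*(s^2 + 16)) - 2/(s^2 + 1) + 5/(s - 3)

The transform is linear, so treat each term independently.
(5)·[L{e^(3t)} = 1/(s - 3)]; (2/5)·[L{cos(4t)} = s/(s^2 + 16)]; (-2)·[L{sin(t)} = 1/(s^2 + 1)].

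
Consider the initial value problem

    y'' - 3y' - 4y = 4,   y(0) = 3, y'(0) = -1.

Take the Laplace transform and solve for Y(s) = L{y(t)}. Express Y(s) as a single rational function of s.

Y(s) = (3*s^2 - 10*s + 4)/(s^3 - 3*s^2 - 4*s)

Laplace-transform each side.
The derivative rules (L{y''} = s^2 Y - s·y(0) - y'(0) and L{y'} = sY - y(0), with y(0) = 3, y'(0) = -1) turn the left side into (s^2 - 3*s - 4)Y - (3*s - 10).
The right side is L{4} = 4/s.
So (s^2 - 3*s - 4)Y = 4/s + (3*s - 10).
Solve for Y(s) and write it as one ratio of polynomials.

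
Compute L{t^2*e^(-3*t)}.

2/(s + 3)^3

L{e^(-3t)} = 1/(s + 3).
Then apply L{t^2·g(t)} = (-1)^2 d^2/ds^2[G(s)] with G(s) = 1/(s + 3):
differentiating 2 times and applying the sign gives 2/(s + 3)^3.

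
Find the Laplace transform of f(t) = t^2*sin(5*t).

L{sin(5t)} = 5/(s^2 + 25).
Then apply L{t^2·g(t)} = (-1)^2 d^2/ds^2[G(s)] with G(s) = 5/(s^2 + 25):
differentiating 2 times and applying the sign gives 10*(3*s^2 - 25)/(s^2 + 25)^3.

10*(3*s^2 - 25)/(s^2 + 25)^3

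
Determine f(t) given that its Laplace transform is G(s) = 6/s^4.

f(t) = t^3

Since L{t^3} = 3!/s^4 = 6/s^4, the inverse is t^3.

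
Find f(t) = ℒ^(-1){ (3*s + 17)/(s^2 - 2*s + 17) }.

f(t) = 5*exp(t)*sin(4*t) + 3*exp(t)*cos(4*t)

Complete the square in the denominator: s^2 - 2*s + 17 = (s - 1)^2 + 4^2.
Split the numerator to match: 3*s + 17 = 3·(s - 1) + 5·4.
Invert each term: 3·(s - 1)/((s - 1)^2 + 16) ↔ 3e^(t)cos(4t); 5·4/((s - 1)^2 + 16) ↔ 5e^(t)sin(4t).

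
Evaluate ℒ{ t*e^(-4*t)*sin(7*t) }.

L{sin(7t)} = 7/(s^2 + 49).
Multiplying by e^(-4t) shifts s → s + 4, so L{e^(-4*t)*sin(7*t)} = 7/((s + 4)^2 + 49).
Then apply L{t·g(t)} = -d/ds[G(s)] with G(s) = 7/((s + 4)^2 + 49):
differentiating 1 time and applying the sign gives 14*(s + 4)/(s^2 + 8*s + 65)^2.

14*(s + 4)/(s^2 + 8*s + 65)^2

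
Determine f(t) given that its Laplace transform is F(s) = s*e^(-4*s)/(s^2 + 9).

f(t) = Heaviside(t - 4)*(cos(3*t - 12))

The factor e^(-4s) signals a time shift by c = 4 (second shifting theorem).
L{cos(3t)} = s/(s^2 + 9), so L^-1{s/(s^2 + 9)} = cos(3*t).
Hence the inverse is u(t - 4) times that function evaluated at t - 4.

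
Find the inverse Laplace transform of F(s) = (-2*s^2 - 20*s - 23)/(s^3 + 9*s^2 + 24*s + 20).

3*t*exp(-2*t) - 5*exp(-2*t) + 3*exp(-5*t)

Factor the denominator: s^3 + 9*s^2 + 24*s + 20 = (s + 2)^2*(s + 5).
Partial fraction decomposition gives [-5/(s + 2)] + [3/(s + 2)^2] + [3/(s + 5)].
Invert each term: -5/(s + 2) ↔ -5e^(-2t); 3/(s + 2)^2 ↔ 3t·e^(-2t); 3/(s + 5) ↔ 3e^(-5t).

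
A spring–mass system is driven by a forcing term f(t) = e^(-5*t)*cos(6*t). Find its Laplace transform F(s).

F(s) = (s + 5)/((s + 5)^2 + 36)

L{cos(6t)} = s/(s^2 + 36).
By the first shifting theorem, multiplying by e^(-5t) replaces s with s + 5.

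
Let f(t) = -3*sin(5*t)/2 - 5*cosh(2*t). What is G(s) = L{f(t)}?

Apply the Laplace transform termwise.
(-5)·[L{cosh(2t)} = s/(s^2 - 4)]; (-3/2)·[L{sin(5t)} = 5/(s^2 + 25)].

G(s) = -5*s/(s^2 - 4) - 15/(2*(s^2 + 25))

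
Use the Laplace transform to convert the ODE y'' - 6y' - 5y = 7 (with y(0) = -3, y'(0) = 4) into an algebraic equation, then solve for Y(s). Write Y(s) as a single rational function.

Y(s) = (-3*s^2 + 22*s + 7)/(s^3 - 6*s^2 - 5*s)

Take the Laplace transform of both sides.
With L{y''} = s^2 Y - s·y(0) - y'(0) and L{y'} = sY - y(0), with y(0) = -3, y'(0) = 4: the LHS transforms to (s^2 - 6*s - 5)Y - (-3*s + 22).
The right side is L{7} = 7/s.
So (s^2 - 6*s - 5)Y = 7/s + (-3*s + 22).
Solve for Y(s) and write it as one ratio of polynomials.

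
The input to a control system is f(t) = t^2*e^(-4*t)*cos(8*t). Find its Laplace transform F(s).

L{cos(8t)} = s/(s^2 + 64).
Multiplying by e^(-4t) shifts s → s + 4, so L{e^(-4*t)*cos(8*t)} = (s + 4)/((s + 4)^2 + 64).
Then apply L{t^2·g(t)} = (-1)^2 d^2/ds^2[G(s)] with G(s) = (s + 4)/((s + 4)^2 + 64):
differentiating 2 times and applying the sign gives 2*(s + 4)*(s^2 + 8*s - 176)/(s^2 + 8*s + 80)^3.

F(s) = 2*(s + 4)*(s^2 + 8*s - 176)/(s^2 + 8*s + 80)^3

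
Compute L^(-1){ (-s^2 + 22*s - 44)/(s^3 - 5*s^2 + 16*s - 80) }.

Factor the denominator: s^3 - 5*s^2 + 16*s - 80 = (s - 5)*(s^2 + 16).
Partial fraction decomposition gives [1/(s - 5)] + [-2*s/(s^2 + 16)] + [12/(s^2 + 16)].
Invert each term: 1/(s - 5) ↔ e^(5t); -2·s/(s^2 + 16) ↔ -2cos(4t); 3·4/(s^2 + 16) ↔ 3sin(4t).

exp(5*t) + 3*sin(4*t) - 2*cos(4*t)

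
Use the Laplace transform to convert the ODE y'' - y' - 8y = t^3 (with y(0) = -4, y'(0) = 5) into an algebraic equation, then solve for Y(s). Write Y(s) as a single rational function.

Laplace-transform each side.
With L{y''} = s^2 Y - s·y(0) - y'(0) and L{y'} = sY - y(0), with y(0) = -4, y'(0) = 5: the LHS transforms to (s^2 - s - 8)Y - (-4*s + 9).
The right side is L{t^3} = 6/s^4.
So (s^2 - s - 8)Y = 6/s^4 + (-4*s + 9).
Solve for Y(s) and write it as one ratio of polynomials.

Y(s) = (-4*s^5 + 9*s^4 + 6)/(s^6 - s^5 - 8*s^4)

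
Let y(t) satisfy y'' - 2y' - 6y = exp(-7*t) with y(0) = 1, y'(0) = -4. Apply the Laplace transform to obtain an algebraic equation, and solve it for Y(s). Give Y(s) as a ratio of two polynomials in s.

Transform both sides with L{·}.
With L{y''} = s^2 Y - s·y(0) - y'(0) and L{y'} = sY - y(0), with y(0) = 1, y'(0) = -4: the LHS transforms to (s^2 - 2*s - 6)Y - (s - 6).
The right side is L{exp(-7*t)} = 1/(s + 7).
So (s^2 - 2*s - 6)Y = 1/(s + 7) + (s - 6).
Isolate Y and clear denominators.

Y(s) = (s^2 + s - 41)/(s^3 + 5*s^2 - 20*s - 42)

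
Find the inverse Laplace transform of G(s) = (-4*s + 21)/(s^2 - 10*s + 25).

t*exp(5*t) - 4*exp(5*t)

Factor the denominator: s^2 - 10*s + 25 = (s - 5)^2.
Partial fraction decomposition gives [-4/(s - 5)] + [(s - 5)^(-2)].
Invert each term: -4/(s - 5) ↔ -4e^(5t); 1/(s - 5)^2 ↔ t·e^(5t).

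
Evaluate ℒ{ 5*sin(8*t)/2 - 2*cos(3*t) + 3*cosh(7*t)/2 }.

By linearity of the Laplace transform, transform each term separately.
(3/2)·[L{cosh(7t)} = s/(s^2 - 49)]; (-2)·[L{cos(3t)} = s/(s^2 + 9)]; (5/2)·[L{sin(8t)} = 8/(s^2 + 64)].

-2*s/(s^2 + 9) + 3*s/(2*(s^2 - 49)) + 20/(s^2 + 64)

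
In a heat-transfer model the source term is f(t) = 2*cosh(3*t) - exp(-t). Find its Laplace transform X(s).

X(s) = 2*s/(s^2 - 9) - 1/(s + 1)

The transform is linear, so treat each term independently.
(2)·[L{cosh(3t)} = s/(s^2 - 9)]; (-1)·[L{e^(-t)} = 1/(s + 1)].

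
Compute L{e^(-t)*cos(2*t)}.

L{cos(2t)} = s/(s^2 + 4).
By the first shifting theorem, multiplying by e^(-t) replaces s with s + 1.

(s + 1)/((s + 1)^2 + 4)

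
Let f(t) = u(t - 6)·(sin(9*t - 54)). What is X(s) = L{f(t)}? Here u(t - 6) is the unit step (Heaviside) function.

X(s) = 9*exp(-6*s)/(s^2 + 81)

By the second shifting theorem, L{u(t - c)·g(t - c)} = e^(-cs)·G(s) with c = 6 and G(s) = L{g(t)}.
L{sin(9t)} = 9/(s^2 + 81).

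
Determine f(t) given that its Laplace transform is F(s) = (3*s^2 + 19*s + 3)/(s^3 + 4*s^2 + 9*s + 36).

Factor the denominator: s^3 + 4*s^2 + 9*s + 36 = (s + 4)*(s^2 + 9).
Partial fraction decomposition gives [-1/(s + 4)] + [4*s/(s^2 + 9)] + [3/(s^2 + 9)].
Invert each term: -1/(s + 4) ↔ -e^(-4t); 4·s/(s^2 + 9) ↔ 4cos(3t); 1·3/(s^2 + 9) ↔ sin(3t).

f(t) = sin(3*t) + 4*cos(3*t) - exp(-4*t)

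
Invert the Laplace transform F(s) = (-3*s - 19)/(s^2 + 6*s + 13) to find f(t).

Complete the square in the denominator: s^2 + 6*s + 13 = (s + 3)^2 + 2^2.
Split the numerator to match: -3*s - 19 = -3·(s + 3) - 5·2.
Invert each term: -3·(s + 3)/((s + 3)^2 + 4) ↔ -3e^(-3t)cos(2t); -5·2/((s + 3)^2 + 4) ↔ -5e^(-3t)sin(2t).

f(t) = -5*exp(-3*t)*sin(2*t) - 3*exp(-3*t)*cos(2*t)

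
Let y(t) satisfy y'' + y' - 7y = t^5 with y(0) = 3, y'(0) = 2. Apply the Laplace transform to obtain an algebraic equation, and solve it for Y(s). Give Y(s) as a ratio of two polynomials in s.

Laplace-transform each side.
The derivative rules (L{y''} = s^2 Y - s·y(0) - y'(0) and L{y'} = sY - y(0), with y(0) = 3, y'(0) = 2) turn the left side into (s^2 + s - 7)Y - (3*s + 5).
The right side is L{t^5} = 120/s^6.
So (s^2 + s - 7)Y = 120/s^6 + (3*s + 5).
Divide through and combine into a single rational function.

Y(s) = (3*s^7 + 5*s^6 + 120)/(s^8 + s^7 - 7*s^6)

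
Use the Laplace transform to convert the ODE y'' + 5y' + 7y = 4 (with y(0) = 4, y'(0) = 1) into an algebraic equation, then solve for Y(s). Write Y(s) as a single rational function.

Y(s) = (4*s^2 + 21*s + 4)/(s^3 + 5*s^2 + 7*s)

Transform both sides with L{·}.
The derivative rules (L{y''} = s^2 Y - s·y(0) - y'(0) and L{y'} = sY - y(0), with y(0) = 4, y'(0) = 1) turn the left side into (s^2 + 5*s + 7)Y - (4*s + 21).
The right side is L{4} = 4/s.
So (s^2 + 5*s + 7)Y = 4/s + (4*s + 21).
Divide through and combine into a single rational function.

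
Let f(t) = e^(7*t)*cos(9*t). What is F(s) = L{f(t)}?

L{cos(9t)} = s/(s^2 + 81).
By the first shifting theorem, multiplying by e^(7t) replaces s with s - 7.

F(s) = (s - 7)/((s - 7)^2 + 81)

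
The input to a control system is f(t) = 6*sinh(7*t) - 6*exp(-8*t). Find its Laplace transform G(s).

G(s) = 42/(s^2 - 49) - 6/(s + 8)

Apply the Laplace transform termwise.
(-6)·[L{e^(-8t)} = 1/(s + 8)]; (6)·[L{sinh(7t)} = 7/(s^2 - 49)].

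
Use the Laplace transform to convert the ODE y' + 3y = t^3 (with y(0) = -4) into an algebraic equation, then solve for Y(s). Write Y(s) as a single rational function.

Apply the Laplace transform to the equation.
With L{y'} = sY - y(0) = sY - (-4): the LHS transforms to (s + 3)Y - (-4).
The right side is L{t^3} = 6/s^4.
So (s + 3)Y = 6/s^4 + (-4).
Divide through and combine into a single rational function.

Y(s) = (-4*s^4 + 6)/(s^5 + 3*s^4)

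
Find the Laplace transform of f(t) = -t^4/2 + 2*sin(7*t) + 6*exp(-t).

Apply the Laplace transform termwise.
(2)·[L{sin(7t)} = 7/(s^2 + 49)]; (-1/2)·[L{t^4} = 4!/s^5 = 24/s^5]; (6)·[L{e^(-t)} = 1/(s + 1)].

14/(s^2 + 49) + 6/(s + 1) - 12/s^5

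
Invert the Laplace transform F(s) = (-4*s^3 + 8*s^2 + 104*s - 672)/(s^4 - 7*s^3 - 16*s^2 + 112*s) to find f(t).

f(t) = -4*exp(7*t) + 4*exp(4*t) - 6 + 2*exp(-4*t)

Factor the denominator: s^4 - 7*s^3 - 16*s^2 + 112*s = s*(s - 7)*(s - 4)*(s + 4).
Partial fraction decomposition gives [-4/(s - 7)] + [4/(s - 4)] + [-6/s] + [2/(s + 4)].
Invert each term: -4/(s - 7) ↔ -4e^(7t); 4/(s - 4) ↔ 4e^(4t); -6/(s - 0) ↔ -6e^(0t); 2/(s + 4) ↔ 2e^(-4t).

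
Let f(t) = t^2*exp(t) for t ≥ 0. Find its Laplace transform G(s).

L{e^(t)} = 1/(s - 1).
Then apply L{t^2·g(t)} = (-1)^2 d^2/ds^2[H(s)] with H(s) = 1/(s - 1):
differentiating 2 times and applying the sign gives 2/(s - 1)^3.

G(s) = 2/(s - 1)^3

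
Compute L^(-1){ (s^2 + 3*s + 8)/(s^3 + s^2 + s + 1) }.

5*sin(t) - 2*cos(t) + 3*exp(-t)

Factor the denominator: s^3 + s^2 + s + 1 = (s + 1)*(s^2 + 1).
Partial fraction decomposition gives [3/(s + 1)] + [-2*s/(s^2 + 1)] + [5/(s^2 + 1)].
Invert each term: 3/(s + 1) ↔ 3e^(-t); -2·s/(s^2 + 1) ↔ -2cos(t); 5·1/(s^2 + 1) ↔ 5sin(t).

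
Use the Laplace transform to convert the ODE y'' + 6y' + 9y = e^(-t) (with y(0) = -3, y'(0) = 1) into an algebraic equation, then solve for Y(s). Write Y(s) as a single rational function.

Y(s) = (-3*s^2 - 20*s - 16)/(s^3 + 7*s^2 + 15*s + 9)

Take the Laplace transform of both sides.
With L{y''} = s^2 Y - s·y(0) - y'(0) and L{y'} = sY - y(0), with y(0) = -3, y'(0) = 1: the LHS transforms to (s^2 + 6*s + 9)Y - (-3*s - 17).
The right side is L{e^(-t)} = 1/(s + 1).
So (s^2 + 6*s + 9)Y = 1/(s + 1) + (-3*s - 17).
Solve for Y(s) and write it as one ratio of polynomials.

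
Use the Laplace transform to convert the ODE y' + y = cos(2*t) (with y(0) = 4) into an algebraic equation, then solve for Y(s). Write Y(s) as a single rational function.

Laplace-transform each side.
Using L{y'} = sY - y(0) = sY - 4, the left side becomes (s + 1)Y - (4).
The right side is L{cos(2*t)} = s/(s^2 + 4).
So (s + 1)Y = s/(s^2 + 4) + (4).
Divide through and combine into a single rational function.

Y(s) = (4*s^2 + s + 16)/(s^3 + s^2 + 4*s + 4)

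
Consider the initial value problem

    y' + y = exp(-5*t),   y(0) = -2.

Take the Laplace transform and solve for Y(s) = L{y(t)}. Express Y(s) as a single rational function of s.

Y(s) = (-2*s - 9)/(s^2 + 6*s + 5)

Apply the Laplace transform to the equation.
The derivative rules (L{y'} = sY - y(0) = sY - (-2)) turn the left side into (s + 1)Y - (-2).
The right side is L{exp(-5*t)} = 1/(s + 5).
So (s + 1)Y = 1/(s + 5) + (-2).
Isolate Y and clear denominators.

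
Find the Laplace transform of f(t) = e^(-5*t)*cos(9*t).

(s + 5)/((s + 5)^2 + 81)

L{cos(9t)} = s/(s^2 + 81).
By the first shifting theorem, multiplying by e^(-5t) replaces s with s + 5.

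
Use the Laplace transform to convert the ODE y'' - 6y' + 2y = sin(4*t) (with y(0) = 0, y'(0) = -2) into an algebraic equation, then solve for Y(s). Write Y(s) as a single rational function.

Y(s) = (-2*s^2 - 28)/(s^4 - 6*s^3 + 18*s^2 - 96*s + 32)

Laplace-transform each side.
The derivative rules (L{y''} = s^2 Y - s·y(0) - y'(0) and L{y'} = sY - y(0), with y(0) = 0, y'(0) = -2) turn the left side into (s^2 - 6*s + 2)Y - (-2).
The right side is L{sin(4*t)} = 4/(s^2 + 16).
So (s^2 - 6*s + 2)Y = 4/(s^2 + 16) + (-2).
Solve for Y(s) and write it as one ratio of polynomials.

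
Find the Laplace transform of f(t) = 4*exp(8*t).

L{4} = 4/s.
By the first shifting theorem, multiplying by e^(8t) replaces s with s - 8.

4/(s - 8)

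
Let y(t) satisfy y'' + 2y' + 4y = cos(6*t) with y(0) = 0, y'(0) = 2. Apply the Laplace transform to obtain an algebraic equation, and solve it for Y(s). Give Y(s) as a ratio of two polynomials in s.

Transform both sides with L{·}.
With L{y''} = s^2 Y - s·y(0) - y'(0) and L{y'} = sY - y(0), with y(0) = 0, y'(0) = 2: the LHS transforms to (s^2 + 2*s + 4)Y - (2).
The right side is L{cos(6*t)} = s/(s^2 + 36).
So (s^2 + 2*s + 4)Y = s/(s^2 + 36) + (2).
Solve for Y(s) and write it as one ratio of polynomials.

Y(s) = (2*s^2 + s + 72)/(s^4 + 2*s^3 + 40*s^2 + 72*s + 144)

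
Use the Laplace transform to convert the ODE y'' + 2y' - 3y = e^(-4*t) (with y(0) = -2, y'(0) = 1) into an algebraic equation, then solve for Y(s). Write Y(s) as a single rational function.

Take the Laplace transform of both sides.
Using L{y''} = s^2 Y - s·y(0) - y'(0) and L{y'} = sY - y(0), with y(0) = -2, y'(0) = 1, the left side becomes (s^2 + 2*s - 3)Y - (-2*s - 3).
The right side is L{e^(-4*t)} = 1/(s + 4).
So (s^2 + 2*s - 3)Y = 1/(s + 4) + (-2*s - 3).
Isolate Y and clear denominators.

Y(s) = (-2*s^2 - 11*s - 11)/(s^3 + 6*s^2 + 5*s - 12)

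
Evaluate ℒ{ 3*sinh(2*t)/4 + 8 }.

The transform is linear, so treat each term independently.
(3/4)·[L{sinh(2t)} = 2/(s^2 - 4)]; L{8} = 8/s.

3/(2*(s^2 - 4)) + 8/s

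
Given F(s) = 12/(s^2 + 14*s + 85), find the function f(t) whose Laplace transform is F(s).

f(t) = 2*exp(-7*t)*sin(6*t)

Rewrite the denominator: s^2 + 14*s + 85 = (s + 7)^2 + 36.
The form in (s + 7) signals a first-shifting-theorem factor e^(-7t).
Since L{sin(6t)} = 6/(s^2 + 36), the inverse is e^(-7*t)*sin(6*t), scaled by 2.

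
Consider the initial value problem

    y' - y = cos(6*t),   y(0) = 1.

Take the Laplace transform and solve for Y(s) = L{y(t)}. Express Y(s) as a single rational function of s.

Y(s) = (s^2 + s + 36)/(s^3 - s^2 + 36*s - 36)

Take the Laplace transform of both sides.
The derivative rules (L{y'} = sY - y(0) = sY - 1) turn the left side into (s - 1)Y - (1).
The right side is L{cos(6*t)} = s/(s^2 + 36).
So (s - 1)Y = s/(s^2 + 36) + (1).
Solve for Y(s) and write it as one ratio of polynomials.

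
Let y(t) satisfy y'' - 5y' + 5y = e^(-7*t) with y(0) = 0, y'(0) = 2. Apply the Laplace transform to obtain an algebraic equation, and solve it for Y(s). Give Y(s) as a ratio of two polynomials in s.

Y(s) = (2*s + 15)/(s^3 + 2*s^2 - 30*s + 35)

Apply the Laplace transform to the equation.
The derivative rules (L{y''} = s^2 Y - s·y(0) - y'(0) and L{y'} = sY - y(0), with y(0) = 0, y'(0) = 2) turn the left side into (s^2 - 5*s + 5)Y - (2).
The right side is L{e^(-7*t)} = 1/(s + 7).
So (s^2 - 5*s + 5)Y = 1/(s + 7) + (2).
Isolate Y and clear denominators.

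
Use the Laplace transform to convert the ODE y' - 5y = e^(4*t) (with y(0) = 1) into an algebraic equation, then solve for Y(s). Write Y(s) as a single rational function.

Y(s) = (s - 3)/(s^2 - 9*s + 20)

Transform both sides with L{·}.
Using L{y'} = sY - y(0) = sY - 1, the left side becomes (s - 5)Y - (1).
The right side is L{e^(4*t)} = 1/(s - 4).
So (s - 5)Y = 1/(s - 4) + (1).
Isolate Y and clear denominators.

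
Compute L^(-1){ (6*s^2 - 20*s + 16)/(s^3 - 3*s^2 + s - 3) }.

Factor the denominator: s^3 - 3*s^2 + s - 3 = (s - 3)*(s^2 + 1).
Partial fraction decomposition gives [1/(s - 3)] + [5*s/(s^2 + 1)] + [-5/(s^2 + 1)].
Invert each term: 1/(s - 3) ↔ e^(3t); 5·s/(s^2 + 1) ↔ 5cos(t); -5·1/(s^2 + 1) ↔ -5sin(t).

exp(3*t) - 5*sin(t) + 5*cos(t)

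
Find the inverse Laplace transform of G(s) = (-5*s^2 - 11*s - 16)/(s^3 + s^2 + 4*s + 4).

Factor the denominator: s^3 + s^2 + 4*s + 4 = (s + 1)*(s^2 + 4).
Partial fraction decomposition gives [-2/(s + 1)] + [-3*s/(s^2 + 4)] + [-8/(s^2 + 4)].
Invert each term: -2/(s + 1) ↔ -2e^(-t); -3·s/(s^2 + 4) ↔ -3cos(2t); -4·2/(s^2 + 4) ↔ -4sin(2t).

-4*sin(2*t) - 3*cos(2*t) - 2*exp(-t)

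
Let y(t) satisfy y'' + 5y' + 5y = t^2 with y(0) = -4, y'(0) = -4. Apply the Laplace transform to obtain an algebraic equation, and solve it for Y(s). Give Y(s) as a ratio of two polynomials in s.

Y(s) = (-4*s^4 - 24*s^3 + 2)/(s^5 + 5*s^4 + 5*s^3)

Transform both sides with L{·}.
The derivative rules (L{y''} = s^2 Y - s·y(0) - y'(0) and L{y'} = sY - y(0), with y(0) = -4, y'(0) = -4) turn the left side into (s^2 + 5*s + 5)Y - (-4*s - 24).
The right side is L{t^2} = 2/s^3.
So (s^2 + 5*s + 5)Y = 2/s^3 + (-4*s - 24).
Isolate Y and clear denominators.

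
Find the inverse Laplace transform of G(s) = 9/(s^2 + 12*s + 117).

exp(-6*t)*sin(9*t)

Rewrite the denominator: s^2 + 12*s + 117 = (s + 6)^2 + 81.
The form in (s + 6) signals a first-shifting-theorem factor e^(-6t).
Since L{sin(9t)} = 9/(s^2 + 81), the inverse is e^(-6*t)*sin(9*t).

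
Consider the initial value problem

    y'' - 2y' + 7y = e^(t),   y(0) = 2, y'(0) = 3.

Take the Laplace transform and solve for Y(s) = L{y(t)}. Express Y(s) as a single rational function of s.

Y(s) = (2*s^2 - 3*s + 2)/(s^3 - 3*s^2 + 9*s - 7)

Apply the Laplace transform to the equation.
Using L{y''} = s^2 Y - s·y(0) - y'(0) and L{y'} = sY - y(0), with y(0) = 2, y'(0) = 3, the left side becomes (s^2 - 2*s + 7)Y - (2*s - 1).
The right side is L{e^(t)} = 1/(s - 1).
So (s^2 - 2*s + 7)Y = 1/(s - 1) + (2*s - 1).
Isolate Y and clear denominators.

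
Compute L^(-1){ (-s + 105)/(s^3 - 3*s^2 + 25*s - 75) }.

3*exp(3*t) - 2*sin(5*t) - 3*cos(5*t)

Factor the denominator: s^3 - 3*s^2 + 25*s - 75 = (s - 3)*(s^2 + 25).
Partial fraction decomposition gives [3/(s - 3)] + [-3*s/(s^2 + 25)] + [-10/(s^2 + 25)].
Invert each term: 3/(s - 3) ↔ 3e^(3t); -3·s/(s^2 + 25) ↔ -3cos(5t); -2·5/(s^2 + 25) ↔ -2sin(5t).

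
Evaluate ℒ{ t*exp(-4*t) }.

(s + 4)^(-2)

L{e^(-4t)} = 1/(s + 4).
Then apply L{t·g(t)} = -d/ds[G(s)] with G(s) = 1/(s + 4):
differentiating 1 time and applying the sign gives (s + 4)^(-2).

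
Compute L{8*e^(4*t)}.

L{8} = 8/s.
By the first shifting theorem, multiplying by e^(4t) replaces s with s - 4.

8/(s - 4)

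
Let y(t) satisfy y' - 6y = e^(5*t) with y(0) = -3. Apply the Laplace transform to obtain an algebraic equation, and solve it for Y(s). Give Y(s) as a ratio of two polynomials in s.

Take the Laplace transform of both sides.
The derivative rules (L{y'} = sY - y(0) = sY - (-3)) turn the left side into (s - 6)Y - (-3).
The right side is L{e^(5*t)} = 1/(s - 5).
So (s - 6)Y = 1/(s - 5) + (-3).
Divide through and combine into a single rational function.

Y(s) = (-3*s + 16)/(s^2 - 11*s + 30)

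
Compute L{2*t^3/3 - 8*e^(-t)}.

Apply the Laplace transform termwise.
(-8)·[L{e^(-t)} = 1/(s + 1)]; (2/3)·[L{t^3} = 3!/s^4 = 6/s^4].

-8/(s + 1) + 4/s^4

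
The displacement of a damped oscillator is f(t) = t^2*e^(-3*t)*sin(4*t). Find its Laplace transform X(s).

L{sin(4t)} = 4/(s^2 + 16).
Multiplying by e^(-3t) shifts s → s + 3, so L{e^(-3*t)*sin(4*t)} = 4/((s + 3)^2 + 16).
Then apply L{t^2·g(t)} = (-1)^2 d^2/ds^2[G(s)] with G(s) = 4/((s + 3)^2 + 16):
differentiating 2 times and applying the sign gives 8*(3*s^2 + 18*s + 11)/(s^2 + 6*s + 25)^3.

X(s) = 8*(3*s^2 + 18*s + 11)/(s^2 + 6*s + 25)^3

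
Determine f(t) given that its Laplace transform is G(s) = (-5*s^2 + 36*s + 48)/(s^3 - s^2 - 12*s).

f(t) = 4*exp(4*t) - 4 - 5*exp(-3*t)

Factor the denominator: s^3 - s^2 - 12*s = s*(s - 4)*(s + 3).
Partial fraction decomposition gives [-5/(s + 3)] + [4/(s - 4)] + [-4/s].
Invert each term: -5/(s + 3) ↔ -5e^(-3t); 4/(s - 4) ↔ 4e^(4t); -4/(s - 0) ↔ -4e^(0t).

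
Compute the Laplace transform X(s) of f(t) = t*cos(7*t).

X(s) = (s - 7)*(s + 7)/(s^2 + 49)^2

L{cos(7t)} = s/(s^2 + 49).
Then apply L{t·g(t)} = -d/ds[G(s)] with G(s) = s/(s^2 + 49):
differentiating 1 time and applying the sign gives (s - 7)*(s + 7)/(s^2 + 49)^2.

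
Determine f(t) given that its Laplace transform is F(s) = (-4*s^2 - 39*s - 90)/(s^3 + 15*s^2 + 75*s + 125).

f(t) = 5*t^2*exp(-5*t)/2 + t*exp(-5*t) - 4*exp(-5*t)

Factor the denominator: s^3 + 15*s^2 + 75*s + 125 = (s + 5)^3.
Partial fraction decomposition gives [-4/(s + 5)] + [(s + 5)^(-2)] + [5/(s + 5)^3].
Invert each term: -4/(s + 5) ↔ -4e^(-5t); 1/(s + 5)^2 ↔ t·e^(-5t); 5/(s + 5)^3 ↔ (5/2)t^2·e^(-5t).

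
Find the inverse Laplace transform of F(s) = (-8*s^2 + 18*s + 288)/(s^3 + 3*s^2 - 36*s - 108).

exp(6*t) - 6*exp(-3*t) - 3*exp(-6*t)

Factor the denominator: s^3 + 3*s^2 - 36*s - 108 = (s - 6)*(s + 3)*(s + 6).
Partial fraction decomposition gives [1/(s - 6)] + [-6/(s + 3)] + [-3/(s + 6)].
Invert each term: 1/(s - 6) ↔ e^(6t); -6/(s + 3) ↔ -6e^(-3t); -3/(s + 6) ↔ -3e^(-6t).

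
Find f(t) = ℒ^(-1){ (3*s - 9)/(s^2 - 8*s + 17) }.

f(t) = 3*exp(4*t)*sin(t) + 3*exp(4*t)*cos(t)

Complete the square in the denominator: s^2 - 8*s + 17 = (s - 4)^2 + 1^2.
Split the numerator to match: 3*s - 9 = 3·(s - 4) + 3·1.
Invert each term: 3·(s - 4)/((s - 4)^2 + 1) ↔ 3e^(4t)cos(t); 3·1/((s - 4)^2 + 1) ↔ 3e^(4t)sin(t).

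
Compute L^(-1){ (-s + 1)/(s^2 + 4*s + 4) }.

3*t*exp(-2*t) - exp(-2*t)

Factor the denominator: s^2 + 4*s + 4 = (s + 2)^2.
Partial fraction decomposition gives [-1/(s + 2)] + [3/(s + 2)^2].
Invert each term: -1/(s + 2) ↔ -e^(-2t); 3/(s + 2)^2 ↔ 3t·e^(-2t).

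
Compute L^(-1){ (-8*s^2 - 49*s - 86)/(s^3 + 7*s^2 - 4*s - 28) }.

Factor the denominator: s^3 + 7*s^2 - 4*s - 28 = (s - 2)*(s + 2)*(s + 7).
Partial fraction decomposition gives [-6/(s - 2)] + [1/(s + 2)] + [-3/(s + 7)].
Invert each term: -6/(s - 2) ↔ -6e^(2t); 1/(s + 2) ↔ e^(-2t); -3/(s + 7) ↔ -3e^(-7t).

-6*exp(2*t) + exp(-2*t) - 3*exp(-7*t)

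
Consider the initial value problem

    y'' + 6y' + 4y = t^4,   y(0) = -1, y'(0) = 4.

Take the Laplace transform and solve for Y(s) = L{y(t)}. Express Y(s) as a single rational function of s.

Y(s) = (-s^6 - 2*s^5 + 24)/(s^7 + 6*s^6 + 4*s^5)

Laplace-transform each side.
With L{y''} = s^2 Y - s·y(0) - y'(0) and L{y'} = sY - y(0), with y(0) = -1, y'(0) = 4: the LHS transforms to (s^2 + 6*s + 4)Y - (-s - 2).
The right side is L{t^4} = 24/s^5.
So (s^2 + 6*s + 4)Y = 24/s^5 + (-s - 2).
Solve for Y(s) and write it as one ratio of polynomials.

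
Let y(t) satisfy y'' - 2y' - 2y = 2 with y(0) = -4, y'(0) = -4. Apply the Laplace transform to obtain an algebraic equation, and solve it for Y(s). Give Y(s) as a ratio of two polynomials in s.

Y(s) = (-4*s^2 + 4*s + 2)/(s^3 - 2*s^2 - 2*s)

Transform both sides with L{·}.
The derivative rules (L{y''} = s^2 Y - s·y(0) - y'(0) and L{y'} = sY - y(0), with y(0) = -4, y'(0) = -4) turn the left side into (s^2 - 2*s - 2)Y - (-4*s + 4).
The right side is L{2} = 2/s.
So (s^2 - 2*s - 2)Y = 2/s + (-4*s + 4).
Isolate Y and clear denominators.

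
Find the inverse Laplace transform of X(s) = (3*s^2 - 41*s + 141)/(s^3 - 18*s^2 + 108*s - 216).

3*t^2*exp(6*t)/2 - 5*t*exp(6*t) + 3*exp(6*t)

Factor the denominator: s^3 - 18*s^2 + 108*s - 216 = (s - 6)^3.
Partial fraction decomposition gives [3/(s - 6)] + [-5/(s - 6)^2] + [3/(s - 6)^3].
Invert each term: 3/(s - 6) ↔ 3e^(6t); -5/(s - 6)^2 ↔ -5t·e^(6t); 3/(s - 6)^3 ↔ (3/2)t^2·e^(6t).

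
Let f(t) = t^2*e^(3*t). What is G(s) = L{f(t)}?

G(s) = 2/(s - 3)^3

L{e^(3t)} = 1/(s - 3).
Then apply L{t^2·g(t)} = (-1)^2 d^2/ds^2[H(s)] with H(s) = 1/(s - 3):
differentiating 2 times and applying the sign gives 2/(s - 3)^3.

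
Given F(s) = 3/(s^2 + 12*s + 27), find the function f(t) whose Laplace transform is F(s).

f(t) = exp(-6*t)*sinh(3*t)

Rewrite the denominator: s^2 + 12*s + 27 = (s + 6)^2 - 9.
The form in (s + 6) signals a first-shifting-theorem factor e^(-6t).
Since L{sinh(3t)} = 3/(s^2 - 9), the inverse is e^(-6*t)*sinh(3*t).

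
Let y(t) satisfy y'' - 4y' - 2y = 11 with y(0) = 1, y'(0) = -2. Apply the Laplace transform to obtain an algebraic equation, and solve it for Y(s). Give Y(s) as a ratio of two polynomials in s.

Y(s) = (s^2 - 6*s + 11)/(s^3 - 4*s^2 - 2*s)

Transform both sides with L{·}.
Using L{y''} = s^2 Y - s·y(0) - y'(0) and L{y'} = sY - y(0), with y(0) = 1, y'(0) = -2, the left side becomes (s^2 - 4*s - 2)Y - (s - 6).
The right side is L{11} = 11/s.
So (s^2 - 4*s - 2)Y = 11/s + (s - 6).
Divide through and combine into a single rational function.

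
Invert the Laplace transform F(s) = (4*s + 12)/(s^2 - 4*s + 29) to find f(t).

f(t) = 4*exp(2*t)*sin(5*t) + 4*exp(2*t)*cos(5*t)

Complete the square in the denominator: s^2 - 4*s + 29 = (s - 2)^2 + 5^2.
Split the numerator to match: 4*s + 12 = 4·(s - 2) + 4·5.
Invert each term: 4·(s - 2)/((s - 2)^2 + 25) ↔ 4e^(2t)cos(5t); 4·5/((s - 2)^2 + 25) ↔ 4e^(2t)sin(5t).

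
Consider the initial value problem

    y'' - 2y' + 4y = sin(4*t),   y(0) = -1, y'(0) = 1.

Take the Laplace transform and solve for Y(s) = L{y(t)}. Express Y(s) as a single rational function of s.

Y(s) = (-s^3 + 3*s^2 - 16*s + 52)/(s^4 - 2*s^3 + 20*s^2 - 32*s + 64)

Transform both sides with L{·}.
With L{y''} = s^2 Y - s·y(0) - y'(0) and L{y'} = sY - y(0), with y(0) = -1, y'(0) = 1: the LHS transforms to (s^2 - 2*s + 4)Y - (-s + 3).
The right side is L{sin(4*t)} = 4/(s^2 + 16).
So (s^2 - 2*s + 4)Y = 4/(s^2 + 16) + (-s + 3).
Solve for Y(s) and write it as one ratio of polynomials.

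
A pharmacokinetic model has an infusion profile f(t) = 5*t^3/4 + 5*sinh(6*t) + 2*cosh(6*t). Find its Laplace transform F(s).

The transform is linear, so treat each term independently.
(5)·[L{sinh(6t)} = 6/(s^2 - 36)]; (2)·[L{cosh(6t)} = s/(s^2 - 36)]; (5/4)·[L{t^3} = 3!/s^4 = 6/s^4].

F(s) = 2*s/(s^2 - 36) + 30/(s^2 - 36) + 15/(2*s^4)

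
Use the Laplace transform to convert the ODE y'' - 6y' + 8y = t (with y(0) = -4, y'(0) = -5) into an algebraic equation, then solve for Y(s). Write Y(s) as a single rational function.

Laplace-transform each side.
Using L{y''} = s^2 Y - s·y(0) - y'(0) and L{y'} = sY - y(0), with y(0) = -4, y'(0) = -5, the left side becomes (s^2 - 6*s + 8)Y - (-4*s + 19).
The right side is L{t} = s^(-2).
So (s^2 - 6*s + 8)Y = s^(-2) + (-4*s + 19).
Divide through and combine into a single rational function.

Y(s) = (-4*s^3 + 19*s^2 + 1)/(s^4 - 6*s^3 + 8*s^2)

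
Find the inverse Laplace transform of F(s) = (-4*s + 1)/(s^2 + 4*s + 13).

Complete the square in the denominator: s^2 + 4*s + 13 = (s + 2)^2 + 3^2.
Split the numerator to match: -4*s + 1 = -4·(s + 2) + 3·3.
Invert each term: -4·(s + 2)/((s + 2)^2 + 9) ↔ -4e^(-2t)cos(3t); 3·3/((s + 2)^2 + 9) ↔ 3e^(-2t)sin(3t).

3*exp(-2*t)*sin(3*t) - 4*exp(-2*t)*cos(3*t)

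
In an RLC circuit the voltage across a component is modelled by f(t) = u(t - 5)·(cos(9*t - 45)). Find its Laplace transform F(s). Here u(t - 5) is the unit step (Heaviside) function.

By the second shifting theorem, L{u(t - c)·g(t - c)} = e^(-cs)·G(s) with c = 5 and G(s) = L{g(t)}.
L{cos(9t)} = s/(s^2 + 81).

F(s) = s*exp(-5*s)/(s^2 + 81)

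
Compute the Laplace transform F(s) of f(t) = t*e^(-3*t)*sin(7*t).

F(s) = 14*(s + 3)/(s^2 + 6*s + 58)^2

L{sin(7t)} = 7/(s^2 + 49).
Multiplying by e^(-3t) shifts s → s + 3, so L{e^(-3*t)*sin(7*t)} = 7/((s + 3)^2 + 49).
Then apply L{t·g(t)} = -d/ds[G(s)] with G(s) = 7/((s + 3)^2 + 49):
differentiating 1 time and applying the sign gives 14*(s + 3)/(s^2 + 6*s + 58)^2.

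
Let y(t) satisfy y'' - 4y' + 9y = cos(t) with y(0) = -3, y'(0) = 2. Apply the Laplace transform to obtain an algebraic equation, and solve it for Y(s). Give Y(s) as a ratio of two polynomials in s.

Y(s) = (-3*s^3 + 14*s^2 - 2*s + 14)/(s^4 - 4*s^3 + 10*s^2 - 4*s + 9)

Apply the Laplace transform to the equation.
Using L{y''} = s^2 Y - s·y(0) - y'(0) and L{y'} = sY - y(0), with y(0) = -3, y'(0) = 2, the left side becomes (s^2 - 4*s + 9)Y - (-3*s + 14).
The right side is L{cos(t)} = s/(s^2 + 1).
So (s^2 - 4*s + 9)Y = s/(s^2 + 1) + (-3*s + 14).
Solve for Y(s) and write it as one ratio of polynomials.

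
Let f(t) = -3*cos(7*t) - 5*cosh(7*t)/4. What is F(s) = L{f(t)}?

F(s) = -3*s/(s^2 + 49) - 5*s/(4*(s^2 - 49))

The transform is linear, so treat each term independently.
(-3)·[L{cos(7t)} = s/(s^2 + 49)]; (-5/4)·[L{cosh(7t)} = s/(s^2 - 49)].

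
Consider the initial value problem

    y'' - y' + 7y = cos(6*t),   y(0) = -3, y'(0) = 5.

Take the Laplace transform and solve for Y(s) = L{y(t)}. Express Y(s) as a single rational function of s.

Laplace-transform each side.
With L{y''} = s^2 Y - s·y(0) - y'(0) and L{y'} = sY - y(0), with y(0) = -3, y'(0) = 5: the LHS transforms to (s^2 - s + 7)Y - (-3*s + 8).
The right side is L{cos(6*t)} = s/(s^2 + 36).
So (s^2 - s + 7)Y = s/(s^2 + 36) + (-3*s + 8).
Divide through and combine into a single rational function.

Y(s) = (-3*s^3 + 8*s^2 - 107*s + 288)/(s^4 - s^3 + 43*s^2 - 36*s + 252)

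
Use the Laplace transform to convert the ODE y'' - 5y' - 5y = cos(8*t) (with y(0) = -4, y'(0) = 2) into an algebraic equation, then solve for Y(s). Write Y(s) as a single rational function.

Apply the Laplace transform to the equation.
With L{y''} = s^2 Y - s·y(0) - y'(0) and L{y'} = sY - y(0), with y(0) = -4, y'(0) = 2: the LHS transforms to (s^2 - 5*s - 5)Y - (-4*s + 22).
The right side is L{cos(8*t)} = s/(s^2 + 64).
So (s^2 - 5*s - 5)Y = s/(s^2 + 64) + (-4*s + 22).
Isolate Y and clear denominators.

Y(s) = (-4*s^3 + 22*s^2 - 255*s + 1408)/(s^4 - 5*s^3 + 59*s^2 - 320*s - 320)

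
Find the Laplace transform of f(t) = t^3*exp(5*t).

6/(s - 5)^4

L{t^3} = 3!/s^4 = 6/s^4.
By the first shifting theorem, multiplying by e^(5t) replaces s with s - 5.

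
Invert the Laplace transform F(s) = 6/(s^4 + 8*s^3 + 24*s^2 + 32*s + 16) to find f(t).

Rewrite the denominator: s^4 + 8*s^3 + 24*s^2 + 32*s + 16 = (s + 2)^4.
The form in (s + 2) signals a first-shifting-theorem factor e^(-2t).
Since L{t^3} = 3!/s^4 = 6/s^4, the inverse is t^3*e^(-2*t).

f(t) = t^3*exp(-2*t)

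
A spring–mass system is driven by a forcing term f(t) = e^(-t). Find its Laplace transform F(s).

L{e^(-t)} = 1/(s + 1).

F(s) = 1/(s + 1)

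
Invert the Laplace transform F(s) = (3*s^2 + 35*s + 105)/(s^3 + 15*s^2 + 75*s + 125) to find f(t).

f(t) = 5*t^2*exp(-5*t)/2 + 5*t*exp(-5*t) + 3*exp(-5*t)

Factor the denominator: s^3 + 15*s^2 + 75*s + 125 = (s + 5)^3.
Partial fraction decomposition gives [3/(s + 5)] + [5/(s + 5)^2] + [5/(s + 5)^3].
Invert each term: 3/(s + 5) ↔ 3e^(-5t); 5/(s + 5)^2 ↔ 5t·e^(-5t); 5/(s + 5)^3 ↔ (5/2)t^2·e^(-5t).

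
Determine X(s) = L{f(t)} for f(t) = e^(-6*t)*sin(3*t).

L{sin(3t)} = 3/(s^2 + 9).
By the first shifting theorem, multiplying by e^(-6t) replaces s with s + 6.

X(s) = 3/((s + 6)^2 + 9)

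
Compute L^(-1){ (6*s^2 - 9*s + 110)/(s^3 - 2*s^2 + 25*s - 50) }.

4*exp(2*t) - sin(5*t) + 2*cos(5*t)

Factor the denominator: s^3 - 2*s^2 + 25*s - 50 = (s - 2)*(s^2 + 25).
Partial fraction decomposition gives [4/(s - 2)] + [2*s/(s^2 + 25)] + [-5/(s^2 + 25)].
Invert each term: 4/(s - 2) ↔ 4e^(2t); 2·s/(s^2 + 25) ↔ 2cos(5t); -1·5/(s^2 + 25) ↔ -sin(5t).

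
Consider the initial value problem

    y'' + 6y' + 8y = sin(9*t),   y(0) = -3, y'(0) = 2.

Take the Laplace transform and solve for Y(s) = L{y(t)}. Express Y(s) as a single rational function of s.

Y(s) = (-3*s^3 - 16*s^2 - 243*s - 1287)/(s^4 + 6*s^3 + 89*s^2 + 486*s + 648)

Take the Laplace transform of both sides.
The derivative rules (L{y''} = s^2 Y - s·y(0) - y'(0) and L{y'} = sY - y(0), with y(0) = -3, y'(0) = 2) turn the left side into (s^2 + 6*s + 8)Y - (-3*s - 16).
The right side is L{sin(9*t)} = 9/(s^2 + 81).
So (s^2 + 6*s + 8)Y = 9/(s^2 + 81) + (-3*s - 16).
Solve for Y(s) and write it as one ratio of polynomials.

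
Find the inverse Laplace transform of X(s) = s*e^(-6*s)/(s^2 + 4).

Heaviside(t - 6)*(cos(2*t - 12))

The factor e^(-6s) signals a time shift by c = 6 (second shifting theorem).
L{cos(2t)} = s/(s^2 + 4), so L^-1{s/(s^2 + 4)} = cos(2*t).
Hence the inverse is u(t - 6) times that function evaluated at t - 6.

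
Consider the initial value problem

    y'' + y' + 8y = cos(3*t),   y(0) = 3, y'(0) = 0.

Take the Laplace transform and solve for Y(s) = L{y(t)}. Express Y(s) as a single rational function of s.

Transform both sides with L{·}.
Using L{y''} = s^2 Y - s·y(0) - y'(0) and L{y'} = sY - y(0), with y(0) = 3, y'(0) = 0, the left side becomes (s^2 + s + 8)Y - (3*s + 3).
The right side is L{cos(3*t)} = s/(s^2 + 9).
So (s^2 + s + 8)Y = s/(s^2 + 9) + (3*s + 3).
Solve for Y(s) and write it as one ratio of polynomials.

Y(s) = (3*s^3 + 3*s^2 + 28*s + 27)/(s^4 + s^3 + 17*s^2 + 9*s + 72)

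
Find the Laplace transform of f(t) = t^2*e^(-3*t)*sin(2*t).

4*(3*s^2 + 18*s + 23)/(s^2 + 6*s + 13)^3

L{sin(2t)} = 2/(s^2 + 4).
Multiplying by e^(-3t) shifts s → s + 3, so L{e^(-3*t)*sin(2*t)} = 2/((s + 3)^2 + 4).
Then apply L{t^2·g(t)} = (-1)^2 d^2/ds^2[G(s)] with G(s) = 2/((s + 3)^2 + 4):
differentiating 2 times and applying the sign gives 4*(3*s^2 + 18*s + 23)/(s^2 + 6*s + 13)^3.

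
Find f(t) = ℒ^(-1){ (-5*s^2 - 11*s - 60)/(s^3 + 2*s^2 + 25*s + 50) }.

f(t) = -sin(5*t) - 3*cos(5*t) - 2*exp(-2*t)

Factor the denominator: s^3 + 2*s^2 + 25*s + 50 = (s + 2)*(s^2 + 25).
Partial fraction decomposition gives [-2/(s + 2)] + [-3*s/(s^2 + 25)] + [-5/(s^2 + 25)].
Invert each term: -2/(s + 2) ↔ -2e^(-2t); -3·s/(s^2 + 25) ↔ -3cos(5t); -1·5/(s^2 + 25) ↔ -sin(5t).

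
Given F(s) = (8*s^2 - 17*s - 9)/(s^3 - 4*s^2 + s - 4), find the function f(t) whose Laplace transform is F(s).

Factor the denominator: s^3 - 4*s^2 + s - 4 = (s - 4)*(s^2 + 1).
Partial fraction decomposition gives [3/(s - 4)] + [5*s/(s^2 + 1)] + [3/(s^2 + 1)].
Invert each term: 3/(s - 4) ↔ 3e^(4t); 5·s/(s^2 + 1) ↔ 5cos(t); 3·1/(s^2 + 1) ↔ 3sin(t).

f(t) = 3*exp(4*t) + 3*sin(t) + 5*cos(t)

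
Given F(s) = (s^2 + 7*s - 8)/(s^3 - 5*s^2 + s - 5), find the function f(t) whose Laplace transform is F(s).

f(t) = 2*exp(5*t) + 2*sin(t) - cos(t)

Factor the denominator: s^3 - 5*s^2 + s - 5 = (s - 5)*(s^2 + 1).
Partial fraction decomposition gives [2/(s - 5)] + [-s/(s^2 + 1)] + [2/(s^2 + 1)].
Invert each term: 2/(s - 5) ↔ 2e^(5t); -1·s/(s^2 + 1) ↔ -cos(t); 2·1/(s^2 + 1) ↔ 2sin(t).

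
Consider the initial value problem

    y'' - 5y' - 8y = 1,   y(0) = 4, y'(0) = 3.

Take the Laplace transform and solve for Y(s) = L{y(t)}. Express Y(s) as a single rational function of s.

Y(s) = (4*s^2 - 17*s + 1)/(s^3 - 5*s^2 - 8*s)

Transform both sides with L{·}.
Using L{y''} = s^2 Y - s·y(0) - y'(0) and L{y'} = sY - y(0), with y(0) = 4, y'(0) = 3, the left side becomes (s^2 - 5*s - 8)Y - (4*s - 17).
The right side is L{1} = 1/s.
So (s^2 - 5*s - 8)Y = 1/s + (4*s - 17).
Divide through and combine into a single rational function.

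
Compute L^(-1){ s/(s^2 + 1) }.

cos(t)

Since L{cos(t)} = s/(s^2 + 1), the inverse is cos(t).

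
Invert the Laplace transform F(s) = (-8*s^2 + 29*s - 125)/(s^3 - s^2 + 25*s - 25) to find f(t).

Factor the denominator: s^3 - s^2 + 25*s - 25 = (s - 1)*(s^2 + 25).
Partial fraction decomposition gives [-4/(s - 1)] + [-4*s/(s^2 + 25)] + [25/(s^2 + 25)].
Invert each term: -4/(s - 1) ↔ -4e^(t); -4·s/(s^2 + 25) ↔ -4cos(5t); 5·5/(s^2 + 25) ↔ 5sin(5t).

f(t) = -4*exp(t) + 5*sin(5*t) - 4*cos(5*t)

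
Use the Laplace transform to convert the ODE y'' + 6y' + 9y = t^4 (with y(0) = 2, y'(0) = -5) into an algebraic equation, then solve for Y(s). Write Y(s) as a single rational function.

Laplace-transform each side.
The derivative rules (L{y''} = s^2 Y - s·y(0) - y'(0) and L{y'} = sY - y(0), with y(0) = 2, y'(0) = -5) turn the left side into (s^2 + 6*s + 9)Y - (2*s + 7).
The right side is L{t^4} = 24/s^5.
So (s^2 + 6*s + 9)Y = 24/s^5 + (2*s + 7).
Divide through and combine into a single rational function.

Y(s) = (2*s^6 + 7*s^5 + 24)/(s^7 + 6*s^6 + 9*s^5)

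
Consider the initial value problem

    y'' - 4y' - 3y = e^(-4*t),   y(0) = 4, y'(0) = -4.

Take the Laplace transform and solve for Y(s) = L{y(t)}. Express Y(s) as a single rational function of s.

Take the Laplace transform of both sides.
Using L{y''} = s^2 Y - s·y(0) - y'(0) and L{y'} = sY - y(0), with y(0) = 4, y'(0) = -4, the left side becomes (s^2 - 4*s - 3)Y - (4*s - 20).
The right side is L{e^(-4*t)} = 1/(s + 4).
So (s^2 - 4*s - 3)Y = 1/(s + 4) + (4*s - 20).
Divide through and combine into a single rational function.

Y(s) = (4*s^2 - 4*s - 79)/(s^3 - 19*s - 12)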